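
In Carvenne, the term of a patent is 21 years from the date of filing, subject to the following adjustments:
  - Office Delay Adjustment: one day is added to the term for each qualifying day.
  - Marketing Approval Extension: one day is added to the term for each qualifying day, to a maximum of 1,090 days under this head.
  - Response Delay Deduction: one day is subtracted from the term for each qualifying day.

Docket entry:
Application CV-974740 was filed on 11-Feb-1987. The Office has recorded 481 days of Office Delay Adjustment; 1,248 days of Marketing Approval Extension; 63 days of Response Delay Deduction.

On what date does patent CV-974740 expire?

March 29, 2012

Base term: filing date + 21 years → 11 February 2008.
Office Delay Adjustment: +481 days → 6 June 2009.
Marketing Approval Extension: 1248 days claimed exceeds the 1090-day cap, so +1090 days → 31 May 2012.
Response Delay Deduction: −63 days → 29 March 2012.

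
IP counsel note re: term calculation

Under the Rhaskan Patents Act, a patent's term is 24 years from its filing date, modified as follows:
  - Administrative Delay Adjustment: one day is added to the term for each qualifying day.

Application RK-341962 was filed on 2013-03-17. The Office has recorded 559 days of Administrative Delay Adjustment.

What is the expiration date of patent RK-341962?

Base term: filing date + 24 years → 17 March 2037.
Administrative Delay Adjustment: +559 days → 27 September 2038.

September 27, 2038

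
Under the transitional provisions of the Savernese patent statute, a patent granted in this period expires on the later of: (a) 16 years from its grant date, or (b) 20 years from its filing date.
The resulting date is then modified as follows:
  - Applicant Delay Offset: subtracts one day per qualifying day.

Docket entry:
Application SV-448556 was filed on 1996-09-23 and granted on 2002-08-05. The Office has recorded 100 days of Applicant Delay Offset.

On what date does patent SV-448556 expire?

April 27, 2018

(a) grant + 16 years → 5 August 2018.
(b) filing + 20 years → 23 September 2016.
Later of the two: 5 August 2018.
Applicant Delay Offset: −100 days → 27 April 2018.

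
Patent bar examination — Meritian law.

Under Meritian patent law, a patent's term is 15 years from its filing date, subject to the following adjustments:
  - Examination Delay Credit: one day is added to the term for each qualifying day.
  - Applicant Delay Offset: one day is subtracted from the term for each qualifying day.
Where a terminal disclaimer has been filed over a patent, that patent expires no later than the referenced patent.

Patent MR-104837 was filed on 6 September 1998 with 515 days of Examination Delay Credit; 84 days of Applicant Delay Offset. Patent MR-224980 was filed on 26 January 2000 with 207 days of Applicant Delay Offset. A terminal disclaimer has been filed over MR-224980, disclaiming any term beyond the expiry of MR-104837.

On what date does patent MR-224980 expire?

Natural term of MR-224980:
  Base: filing + 15 years → 26 January 2015.
  Applicant Delay Offset: −207 days → 3 July 2014.
Expiry of referenced patent MR-104837:
  Base: filing + 15 years → 6 September 2013.
  Examination Delay Credit: +515 days → 3 February 2015.
  Applicant Delay Offset: −84 days → 11 November 2014.
Terminal disclaimer: MR-224980 expires on the earlier of 3 July 2014 and 11 November 2014.

2014-07-03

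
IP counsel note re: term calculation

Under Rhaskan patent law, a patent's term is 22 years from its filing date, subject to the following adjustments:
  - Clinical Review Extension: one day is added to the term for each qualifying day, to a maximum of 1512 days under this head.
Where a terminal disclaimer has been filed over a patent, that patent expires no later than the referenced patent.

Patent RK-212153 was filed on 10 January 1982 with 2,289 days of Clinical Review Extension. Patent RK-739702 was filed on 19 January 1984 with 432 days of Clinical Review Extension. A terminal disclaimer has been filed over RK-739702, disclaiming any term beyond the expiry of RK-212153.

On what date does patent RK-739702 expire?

March 27, 2007

Natural term of RK-739702:
  Base: filing + 22 years → 19 January 2006.
  Clinical Review Extension: 432 days (within the 1512-day cap) → +432 days → 27 March 2007.
Expiry of referenced patent RK-212153:
  Base: filing + 22 years → 10 January 2004.
  Clinical Review Extension: 2289 days claimed exceeds the 1512-day cap, so +1512 days → 1 March 2008.
Terminal disclaimer: RK-739702 expires on the earlier of 27 March 2007 and 1 March 2008.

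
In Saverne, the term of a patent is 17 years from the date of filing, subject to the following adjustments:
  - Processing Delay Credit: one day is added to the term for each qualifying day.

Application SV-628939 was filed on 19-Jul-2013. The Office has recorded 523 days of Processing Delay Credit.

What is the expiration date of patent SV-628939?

December 24, 2031

Base term: filing date + 17 years → 19 July 2030.
Processing Delay Credit: +523 days → 24 December 2031.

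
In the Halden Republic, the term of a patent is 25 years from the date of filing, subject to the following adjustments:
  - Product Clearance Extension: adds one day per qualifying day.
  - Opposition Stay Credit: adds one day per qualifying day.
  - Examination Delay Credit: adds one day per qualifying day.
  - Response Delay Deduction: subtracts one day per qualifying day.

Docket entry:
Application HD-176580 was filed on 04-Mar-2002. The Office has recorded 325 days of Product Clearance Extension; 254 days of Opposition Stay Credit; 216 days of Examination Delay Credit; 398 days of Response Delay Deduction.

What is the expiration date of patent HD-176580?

Base term: filing date + 25 years → 4 March 2027.
Product Clearance Extension: +325 days → 23 January 2028.
Opposition Stay Credit: +254 days → 3 October 2028.
Examination Delay Credit: +216 days → 7 May 2029.
Response Delay Deduction: −398 days → 4 April 2028.

April 4, 2028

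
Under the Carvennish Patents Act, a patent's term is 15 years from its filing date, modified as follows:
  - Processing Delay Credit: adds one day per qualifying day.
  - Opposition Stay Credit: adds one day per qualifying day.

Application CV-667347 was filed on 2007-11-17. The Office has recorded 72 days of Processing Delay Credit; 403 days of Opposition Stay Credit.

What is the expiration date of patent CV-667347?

2024-03-06

Base term: filing date + 15 years → 17 November 2022.
Processing Delay Credit: +72 days → 28 January 2023.
Opposition Stay Credit: +403 days → 6 March 2024.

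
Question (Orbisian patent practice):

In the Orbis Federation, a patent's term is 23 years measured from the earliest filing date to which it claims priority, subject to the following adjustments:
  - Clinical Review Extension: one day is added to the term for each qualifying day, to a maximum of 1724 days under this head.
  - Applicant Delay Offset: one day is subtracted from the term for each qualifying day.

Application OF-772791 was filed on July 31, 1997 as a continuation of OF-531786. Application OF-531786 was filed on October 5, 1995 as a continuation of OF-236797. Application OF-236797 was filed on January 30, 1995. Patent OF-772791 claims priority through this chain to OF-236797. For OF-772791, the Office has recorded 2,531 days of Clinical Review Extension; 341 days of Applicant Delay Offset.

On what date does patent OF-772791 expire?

2021-11-13

Earliest priority filing: 30 January 1995.
Base term: 30 January 1995 + 23 years → 30 January 2018.
Clinical Review Extension: 2531 days claimed exceeds the 1724-day cap, so +1724 days → 20 October 2022.
Applicant Delay Offset: −341 days → 13 November 2021.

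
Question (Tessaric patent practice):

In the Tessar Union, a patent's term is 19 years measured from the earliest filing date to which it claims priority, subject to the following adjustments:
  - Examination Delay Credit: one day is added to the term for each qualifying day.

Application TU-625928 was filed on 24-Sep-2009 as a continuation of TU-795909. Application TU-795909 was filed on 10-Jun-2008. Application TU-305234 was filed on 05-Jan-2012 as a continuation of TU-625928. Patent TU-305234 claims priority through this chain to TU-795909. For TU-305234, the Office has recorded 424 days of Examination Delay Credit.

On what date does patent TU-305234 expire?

Earliest priority filing: 10 June 2008.
Base term: 10 June 2008 + 19 years → 10 June 2027.
Examination Delay Credit: +424 days → 7 August 2028.

August 7, 2028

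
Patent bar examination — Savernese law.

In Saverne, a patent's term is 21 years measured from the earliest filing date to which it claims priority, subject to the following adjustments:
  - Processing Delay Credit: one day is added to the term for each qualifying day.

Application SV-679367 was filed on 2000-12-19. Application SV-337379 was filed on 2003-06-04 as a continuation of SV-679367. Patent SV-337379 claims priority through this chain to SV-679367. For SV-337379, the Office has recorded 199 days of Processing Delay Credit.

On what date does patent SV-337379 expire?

Earliest priority filing: 19 December 2000.
Base term: 19 December 2000 + 21 years → 19 December 2021.
Processing Delay Credit: +199 days → 6 July 2022.

July 6, 2022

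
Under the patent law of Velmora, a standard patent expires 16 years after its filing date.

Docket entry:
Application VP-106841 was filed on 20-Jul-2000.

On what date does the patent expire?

2016-07-20

Filing date + 16 years → 20 July 2016.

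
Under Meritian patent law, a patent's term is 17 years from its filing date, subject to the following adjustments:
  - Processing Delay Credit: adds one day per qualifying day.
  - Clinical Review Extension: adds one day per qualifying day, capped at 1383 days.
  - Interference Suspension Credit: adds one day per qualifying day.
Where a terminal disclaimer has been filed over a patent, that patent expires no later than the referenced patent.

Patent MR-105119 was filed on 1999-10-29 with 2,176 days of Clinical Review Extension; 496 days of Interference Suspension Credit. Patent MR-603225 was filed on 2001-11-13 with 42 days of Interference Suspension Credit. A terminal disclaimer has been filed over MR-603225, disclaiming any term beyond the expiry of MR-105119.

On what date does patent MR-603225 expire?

December 25, 2018

Natural term of MR-603225:
  Base: filing + 17 years → 13 November 2018.
  Interference Suspension Credit: +42 days → 25 December 2018.
Expiry of referenced patent MR-105119:
  Base: filing + 17 years → 29 October 2016.
  Clinical Review Extension: 2176 days claimed exceeds the 1383-day cap, so +1383 days → 12 August 2020.
  Interference Suspension Credit: +496 days → 21 December 2021.
Terminal disclaimer: MR-603225 expires on the earlier of 25 December 2018 and 21 December 2021.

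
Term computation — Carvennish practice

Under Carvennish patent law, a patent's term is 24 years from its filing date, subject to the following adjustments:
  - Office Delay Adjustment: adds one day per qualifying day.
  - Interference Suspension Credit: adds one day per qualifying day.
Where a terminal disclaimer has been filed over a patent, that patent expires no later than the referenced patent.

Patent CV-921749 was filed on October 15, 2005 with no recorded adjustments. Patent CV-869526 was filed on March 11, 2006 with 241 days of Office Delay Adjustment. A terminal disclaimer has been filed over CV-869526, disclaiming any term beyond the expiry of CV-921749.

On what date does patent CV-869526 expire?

October 15, 2029

Natural term of CV-869526:
  Base: filing + 24 years → 11 March 2030.
  Office Delay Adjustment: +241 days → 7 November 2030.
Expiry of referenced patent CV-921749:
  Base: filing + 24 years → 15 October 2029.
Terminal disclaimer: CV-869526 expires on the earlier of 7 November 2030 and 15 October 2029.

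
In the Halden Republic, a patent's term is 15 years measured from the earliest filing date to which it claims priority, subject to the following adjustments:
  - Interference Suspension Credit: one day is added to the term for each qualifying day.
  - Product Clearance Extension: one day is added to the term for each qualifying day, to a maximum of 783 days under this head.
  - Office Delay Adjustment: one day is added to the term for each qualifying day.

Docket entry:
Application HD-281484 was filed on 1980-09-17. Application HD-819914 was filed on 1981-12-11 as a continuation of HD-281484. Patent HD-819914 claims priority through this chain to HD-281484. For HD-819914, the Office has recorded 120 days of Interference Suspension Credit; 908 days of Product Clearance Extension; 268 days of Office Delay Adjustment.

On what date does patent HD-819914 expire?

Earliest priority filing: 17 September 1980.
Base term: 17 September 1980 + 15 years → 17 September 1995.
Interference Suspension Credit: +120 days → 15 January 1996.
Product Clearance Extension: 908 days claimed exceeds the 783-day cap, so +783 days → 8 March 1998.
Office Delay Adjustment: +268 days → 1 December 1998.

December 1, 1998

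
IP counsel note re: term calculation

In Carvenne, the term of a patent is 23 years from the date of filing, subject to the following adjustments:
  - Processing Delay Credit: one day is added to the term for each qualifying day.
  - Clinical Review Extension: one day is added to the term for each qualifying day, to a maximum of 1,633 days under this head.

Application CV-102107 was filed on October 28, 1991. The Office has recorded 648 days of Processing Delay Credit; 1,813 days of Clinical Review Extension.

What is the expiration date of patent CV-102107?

Base term: filing date + 23 years → 28 October 2014.
Processing Delay Credit: +648 days → 6 August 2016.
Clinical Review Extension: 1813 days claimed exceeds the 1633-day cap, so +1633 days → 25 January 2021.

January 25, 2021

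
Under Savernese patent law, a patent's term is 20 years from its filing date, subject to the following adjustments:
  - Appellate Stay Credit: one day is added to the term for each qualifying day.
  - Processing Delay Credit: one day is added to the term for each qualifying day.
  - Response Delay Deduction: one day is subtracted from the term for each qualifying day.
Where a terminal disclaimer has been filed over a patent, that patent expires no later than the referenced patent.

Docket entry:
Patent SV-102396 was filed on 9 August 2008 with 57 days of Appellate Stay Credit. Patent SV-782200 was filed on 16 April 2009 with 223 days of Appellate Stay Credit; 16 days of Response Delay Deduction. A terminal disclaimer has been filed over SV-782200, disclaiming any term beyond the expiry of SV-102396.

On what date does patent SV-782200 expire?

2028-10-05

Natural term of SV-782200:
  Base: filing + 20 years → 16 April 2029.
  Appellate Stay Credit: +223 days → 25 November 2029.
  Response Delay Deduction: −16 days → 9 November 2029.
Expiry of referenced patent SV-102396:
  Base: filing + 20 years → 9 August 2028.
  Appellate Stay Credit: +57 days → 5 October 2028.
Terminal disclaimer: SV-782200 expires on the earlier of 9 November 2029 and 5 October 2028.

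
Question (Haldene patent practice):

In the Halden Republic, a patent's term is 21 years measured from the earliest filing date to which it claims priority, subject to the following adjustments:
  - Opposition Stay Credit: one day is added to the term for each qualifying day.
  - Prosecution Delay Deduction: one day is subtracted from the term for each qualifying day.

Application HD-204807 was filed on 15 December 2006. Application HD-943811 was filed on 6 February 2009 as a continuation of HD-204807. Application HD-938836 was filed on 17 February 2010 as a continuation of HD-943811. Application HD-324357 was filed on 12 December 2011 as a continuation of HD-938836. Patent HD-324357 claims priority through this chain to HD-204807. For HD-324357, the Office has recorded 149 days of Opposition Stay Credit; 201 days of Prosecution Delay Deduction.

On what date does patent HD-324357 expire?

2027-10-24

Earliest priority filing: 15 December 2006.
Base term: 15 December 2006 + 21 years → 15 December 2027.
Opposition Stay Credit: +149 days → 12 May 2028.
Prosecution Delay Deduction: −201 days → 24 October 2027.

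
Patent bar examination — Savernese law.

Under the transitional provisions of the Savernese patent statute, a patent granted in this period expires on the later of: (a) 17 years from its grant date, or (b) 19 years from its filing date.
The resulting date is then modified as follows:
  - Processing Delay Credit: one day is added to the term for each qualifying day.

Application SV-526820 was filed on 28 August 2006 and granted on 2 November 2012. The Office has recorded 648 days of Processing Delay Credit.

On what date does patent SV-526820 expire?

(a) grant + 17 years → 2 November 2029.
(b) filing + 19 years → 28 August 2025.
Later of the two: 2 November 2029.
Processing Delay Credit: +648 days → 12 August 2031.

August 12, 2031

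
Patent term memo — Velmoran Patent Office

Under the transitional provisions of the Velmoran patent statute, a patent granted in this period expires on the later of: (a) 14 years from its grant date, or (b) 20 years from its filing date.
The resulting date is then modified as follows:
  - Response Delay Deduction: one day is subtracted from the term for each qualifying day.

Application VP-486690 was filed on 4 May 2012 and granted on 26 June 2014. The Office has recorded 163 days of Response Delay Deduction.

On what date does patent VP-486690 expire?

(a) grant + 14 years → 26 June 2028.
(b) filing + 20 years → 4 May 2032.
Later of the two: 4 May 2032.
Response Delay Deduction: −163 days → 23 November 2031.

2031-11-23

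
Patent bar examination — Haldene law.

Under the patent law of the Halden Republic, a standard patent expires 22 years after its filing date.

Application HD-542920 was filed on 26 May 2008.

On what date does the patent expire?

Filing date + 22 years → 26 May 2030.

May 26, 2030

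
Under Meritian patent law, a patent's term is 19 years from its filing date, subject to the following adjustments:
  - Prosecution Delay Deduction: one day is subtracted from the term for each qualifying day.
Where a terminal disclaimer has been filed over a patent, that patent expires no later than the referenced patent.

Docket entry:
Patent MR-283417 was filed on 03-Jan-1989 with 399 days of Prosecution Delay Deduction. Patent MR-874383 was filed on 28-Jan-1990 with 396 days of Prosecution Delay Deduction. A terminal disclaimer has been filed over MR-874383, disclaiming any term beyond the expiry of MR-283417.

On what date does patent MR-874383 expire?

Natural term of MR-874383:
  Base: filing + 19 years → 28 January 2009.
  Prosecution Delay Deduction: −396 days → 29 December 2007.
Expiry of referenced patent MR-283417:
  Base: filing + 19 years → 3 January 2008.
  Prosecution Delay Deduction: −399 days → 30 November 2006.
Terminal disclaimer: MR-874383 expires on the earlier of 29 December 2007 and 30 November 2006.

2006-11-30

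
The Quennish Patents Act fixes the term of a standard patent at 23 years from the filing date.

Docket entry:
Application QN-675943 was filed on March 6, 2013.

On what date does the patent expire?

Filing date + 23 years → 6 March 2036.

2036-03-06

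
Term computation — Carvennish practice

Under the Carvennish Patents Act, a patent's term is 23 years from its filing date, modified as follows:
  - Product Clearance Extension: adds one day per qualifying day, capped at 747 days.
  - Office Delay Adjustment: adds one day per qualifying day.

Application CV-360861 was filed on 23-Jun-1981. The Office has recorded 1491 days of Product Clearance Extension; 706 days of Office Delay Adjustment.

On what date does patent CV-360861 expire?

June 15, 2008

Base term: filing date + 23 years → 23 June 2004.
Product Clearance Extension: 1491 days claimed exceeds the 747-day cap, so +747 days → 10 July 2006.
Office Delay Adjustment: +706 days → 15 June 2008.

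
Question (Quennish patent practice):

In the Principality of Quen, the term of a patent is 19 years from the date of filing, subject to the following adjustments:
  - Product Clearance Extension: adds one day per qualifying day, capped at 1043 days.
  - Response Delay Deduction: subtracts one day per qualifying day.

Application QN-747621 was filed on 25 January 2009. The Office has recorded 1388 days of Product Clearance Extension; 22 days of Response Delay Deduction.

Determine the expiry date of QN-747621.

Base term: filing date + 19 years → 25 January 2028.
Product Clearance Extension: 1388 days claimed exceeds the 1043-day cap, so +1043 days → 3 December 2030.
Response Delay Deduction: −22 days → 11 November 2030.

November 11, 2030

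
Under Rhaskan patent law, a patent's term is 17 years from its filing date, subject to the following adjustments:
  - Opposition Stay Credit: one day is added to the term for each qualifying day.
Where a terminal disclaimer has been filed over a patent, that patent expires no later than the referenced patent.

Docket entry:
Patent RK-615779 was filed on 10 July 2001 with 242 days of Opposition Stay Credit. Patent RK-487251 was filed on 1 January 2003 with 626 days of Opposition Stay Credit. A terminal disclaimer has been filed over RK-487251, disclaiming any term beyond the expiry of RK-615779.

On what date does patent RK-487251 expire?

2019-03-09

Natural term of RK-487251:
  Base: filing + 17 years → 1 January 2020.
  Opposition Stay Credit: +626 days → 18 September 2021.
Expiry of referenced patent RK-615779:
  Base: filing + 17 years → 10 July 2018.
  Opposition Stay Credit: +242 days → 9 March 2019.
Terminal disclaimer: RK-487251 expires on the earlier of 18 September 2021 and 9 March 2019.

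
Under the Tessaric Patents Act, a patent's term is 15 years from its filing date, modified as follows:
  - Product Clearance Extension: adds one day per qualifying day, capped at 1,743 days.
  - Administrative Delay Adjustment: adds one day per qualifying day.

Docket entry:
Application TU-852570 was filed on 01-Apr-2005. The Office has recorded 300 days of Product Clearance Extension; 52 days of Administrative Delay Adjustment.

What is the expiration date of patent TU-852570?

March 19, 2021

Base term: filing date + 15 years → 1 April 2020.
Product Clearance Extension: 300 days (within the 1743-day cap) → +300 days → 26 January 2021.
Administrative Delay Adjustment: +52 days → 19 March 2021.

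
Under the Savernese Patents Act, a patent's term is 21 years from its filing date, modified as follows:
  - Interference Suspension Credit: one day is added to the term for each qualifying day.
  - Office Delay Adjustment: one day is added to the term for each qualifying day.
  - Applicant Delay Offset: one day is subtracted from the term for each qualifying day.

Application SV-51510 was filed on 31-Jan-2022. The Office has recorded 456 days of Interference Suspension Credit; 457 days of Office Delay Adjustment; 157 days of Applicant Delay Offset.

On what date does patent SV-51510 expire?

Base term: filing date + 21 years → 31 January 2043.
Interference Suspension Credit: +456 days → 1 May 2044.
Office Delay Adjustment: +457 days → 1 August 2045.
Applicant Delay Offset: −157 days → 25 February 2045.

February 25, 2045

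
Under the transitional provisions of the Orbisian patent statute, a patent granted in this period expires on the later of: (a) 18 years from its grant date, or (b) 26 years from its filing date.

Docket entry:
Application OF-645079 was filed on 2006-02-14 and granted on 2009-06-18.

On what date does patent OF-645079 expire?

2032-02-14

(a) grant + 18 years → 18 June 2027.
(b) filing + 26 years → 14 February 2032.
Later of the two: 14 February 2032.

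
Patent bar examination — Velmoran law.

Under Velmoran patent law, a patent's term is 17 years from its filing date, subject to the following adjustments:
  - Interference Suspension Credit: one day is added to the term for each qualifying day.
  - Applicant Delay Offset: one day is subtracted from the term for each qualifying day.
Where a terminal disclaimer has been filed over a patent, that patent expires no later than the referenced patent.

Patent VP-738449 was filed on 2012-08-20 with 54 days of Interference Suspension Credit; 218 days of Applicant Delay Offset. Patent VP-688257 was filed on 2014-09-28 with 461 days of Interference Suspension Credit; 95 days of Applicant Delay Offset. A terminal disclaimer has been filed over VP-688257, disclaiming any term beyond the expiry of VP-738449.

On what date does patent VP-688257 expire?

Natural term of VP-688257:
  Base: filing + 17 years → 28 September 2031.
  Interference Suspension Credit: +461 days → 1 January 2033.
  Applicant Delay Offset: −95 days → 28 September 2032.
Expiry of referenced patent VP-738449:
  Base: filing + 17 years → 20 August 2029.
  Interference Suspension Credit: +54 days → 13 October 2029.
  Applicant Delay Offset: −218 days → 9 March 2029.
Terminal disclaimer: VP-688257 expires on the earlier of 28 September 2032 and 9 March 2029.

2029-03-09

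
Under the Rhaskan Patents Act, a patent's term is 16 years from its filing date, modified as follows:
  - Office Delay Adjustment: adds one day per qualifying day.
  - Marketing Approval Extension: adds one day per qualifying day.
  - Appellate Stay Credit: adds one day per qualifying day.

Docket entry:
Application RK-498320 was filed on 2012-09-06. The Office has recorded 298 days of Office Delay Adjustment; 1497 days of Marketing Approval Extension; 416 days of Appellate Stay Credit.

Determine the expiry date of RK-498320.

Base term: filing date + 16 years → 6 September 2028.
Office Delay Adjustment: +298 days → 1 July 2029.
Marketing Approval Extension: +1497 days → 6 August 2033.
Appellate Stay Credit: +416 days → 26 September 2034.

September 26, 2034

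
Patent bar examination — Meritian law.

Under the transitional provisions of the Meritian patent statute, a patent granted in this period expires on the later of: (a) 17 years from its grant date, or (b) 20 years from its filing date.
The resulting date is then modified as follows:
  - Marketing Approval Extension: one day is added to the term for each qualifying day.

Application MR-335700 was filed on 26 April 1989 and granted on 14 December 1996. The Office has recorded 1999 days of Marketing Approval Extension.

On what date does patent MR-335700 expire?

(a) grant + 17 years → 14 December 2013.
(b) filing + 20 years → 26 April 2009.
Later of the two: 14 December 2013.
Marketing Approval Extension: +1999 days → 5 June 2019.

2019-06-05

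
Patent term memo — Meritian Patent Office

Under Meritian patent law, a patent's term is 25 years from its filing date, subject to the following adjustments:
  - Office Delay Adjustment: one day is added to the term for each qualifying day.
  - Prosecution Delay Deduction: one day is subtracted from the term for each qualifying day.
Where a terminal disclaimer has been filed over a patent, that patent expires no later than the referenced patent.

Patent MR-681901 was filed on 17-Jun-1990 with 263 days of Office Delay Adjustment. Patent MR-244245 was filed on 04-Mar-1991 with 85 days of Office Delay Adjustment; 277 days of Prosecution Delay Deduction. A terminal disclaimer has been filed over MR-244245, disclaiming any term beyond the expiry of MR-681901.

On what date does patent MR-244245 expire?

Natural term of MR-244245:
  Base: filing + 25 years → 4 March 2016.
  Office Delay Adjustment: +85 days → 28 May 2016.
  Prosecution Delay Deduction: −277 days → 25 August 2015.
Expiry of referenced patent MR-681901:
  Base: filing + 25 years → 17 June 2015.
  Office Delay Adjustment: +263 days → 6 March 2016.
Terminal disclaimer: MR-244245 expires on the earlier of 25 August 2015 and 6 March 2016.

August 25, 2015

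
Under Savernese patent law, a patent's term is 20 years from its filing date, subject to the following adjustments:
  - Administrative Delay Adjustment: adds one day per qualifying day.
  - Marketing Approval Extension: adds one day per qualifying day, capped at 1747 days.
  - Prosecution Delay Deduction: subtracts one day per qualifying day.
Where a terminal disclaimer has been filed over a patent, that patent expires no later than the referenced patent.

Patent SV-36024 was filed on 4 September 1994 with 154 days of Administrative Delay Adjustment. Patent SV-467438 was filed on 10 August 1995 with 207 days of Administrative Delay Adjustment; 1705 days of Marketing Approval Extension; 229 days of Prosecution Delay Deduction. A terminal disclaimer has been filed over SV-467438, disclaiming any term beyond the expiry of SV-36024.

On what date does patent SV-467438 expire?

February 5, 2015

Natural term of SV-467438:
  Base: filing + 20 years → 10 August 2015.
  Administrative Delay Adjustment: +207 days → 4 March 2016.
  Marketing Approval Extension: 1705 days (within the 1747-day cap) → +1705 days → 3 November 2020.
  Prosecution Delay Deduction: −229 days → 19 March 2020.
Expiry of referenced patent SV-36024:
  Base: filing + 20 years → 4 September 2014.
  Administrative Delay Adjustment: +154 days → 5 February 2015.
Terminal disclaimer: SV-467438 expires on the earlier of 19 March 2020 and 5 February 2015.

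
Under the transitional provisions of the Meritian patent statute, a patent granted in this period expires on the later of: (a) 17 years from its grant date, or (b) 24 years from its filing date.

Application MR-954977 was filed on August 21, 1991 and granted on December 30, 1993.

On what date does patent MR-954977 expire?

(a) grant + 17 years → 30 December 2010.
(b) filing + 24 years → 21 August 2015.
Later of the two: 21 August 2015.

August 21, 2015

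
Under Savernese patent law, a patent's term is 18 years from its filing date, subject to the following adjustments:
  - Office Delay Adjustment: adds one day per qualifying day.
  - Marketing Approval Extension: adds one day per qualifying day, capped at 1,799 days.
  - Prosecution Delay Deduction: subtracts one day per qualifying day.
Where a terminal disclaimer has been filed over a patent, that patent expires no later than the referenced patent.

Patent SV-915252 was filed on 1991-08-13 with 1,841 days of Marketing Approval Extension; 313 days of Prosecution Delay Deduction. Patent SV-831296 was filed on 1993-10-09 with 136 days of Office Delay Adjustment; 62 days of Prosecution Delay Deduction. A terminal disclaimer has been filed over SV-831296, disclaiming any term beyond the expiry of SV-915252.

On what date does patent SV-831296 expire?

Natural term of SV-831296:
  Base: filing + 18 years → 9 October 2011.
  Office Delay Adjustment: +136 days → 22 February 2012.
  Prosecution Delay Deduction: −62 days → 22 December 2011.
Expiry of referenced patent SV-915252:
  Base: filing + 18 years → 13 August 2009.
  Marketing Approval Extension: 1841 days claimed exceeds the 1799-day cap, so +1799 days → 17 July 2014.
  Prosecution Delay Deduction: −313 days → 7 September 2013.
Terminal disclaimer: SV-831296 expires on the earlier of 22 December 2011 and 7 September 2013.

2011-12-22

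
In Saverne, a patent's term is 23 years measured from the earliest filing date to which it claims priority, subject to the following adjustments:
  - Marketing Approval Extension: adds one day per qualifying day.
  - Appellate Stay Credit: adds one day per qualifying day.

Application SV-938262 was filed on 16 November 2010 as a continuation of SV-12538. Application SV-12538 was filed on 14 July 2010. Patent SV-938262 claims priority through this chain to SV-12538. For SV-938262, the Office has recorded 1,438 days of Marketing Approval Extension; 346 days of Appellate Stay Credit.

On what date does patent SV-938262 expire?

2038-06-02

Earliest priority filing: 14 July 2010.
Base term: 14 July 2010 + 23 years → 14 July 2033.
Marketing Approval Extension: +1438 days → 21 June 2037.
Appellate Stay Credit: +346 days → 2 June 2038.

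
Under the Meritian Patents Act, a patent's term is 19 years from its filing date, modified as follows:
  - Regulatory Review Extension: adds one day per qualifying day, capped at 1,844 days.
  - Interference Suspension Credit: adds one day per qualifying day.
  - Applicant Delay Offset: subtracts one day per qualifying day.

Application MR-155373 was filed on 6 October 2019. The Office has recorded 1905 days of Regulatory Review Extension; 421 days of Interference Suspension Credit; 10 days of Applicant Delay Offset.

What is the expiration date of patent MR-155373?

Base term: filing date + 19 years → 6 October 2038.
Regulatory Review Extension: 1905 days claimed exceeds the 1844-day cap, so +1844 days → 24 October 2043.
Interference Suspension Credit: +421 days → 18 December 2044.
Applicant Delay Offset: −10 days → 8 December 2044.

2044-12-08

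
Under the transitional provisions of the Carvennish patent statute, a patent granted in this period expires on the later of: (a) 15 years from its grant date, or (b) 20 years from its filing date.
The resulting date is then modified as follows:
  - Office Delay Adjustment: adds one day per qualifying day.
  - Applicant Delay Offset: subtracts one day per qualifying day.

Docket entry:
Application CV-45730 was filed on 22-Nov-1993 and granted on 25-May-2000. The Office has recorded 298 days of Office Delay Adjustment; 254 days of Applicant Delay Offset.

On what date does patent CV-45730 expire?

(a) grant + 15 years → 25 May 2015.
(b) filing + 20 years → 22 November 2013.
Later of the two: 25 May 2015.
Office Delay Adjustment: +298 days → 18 March 2016.
Applicant Delay Offset: −254 days → 8 July 2015.

2015-07-08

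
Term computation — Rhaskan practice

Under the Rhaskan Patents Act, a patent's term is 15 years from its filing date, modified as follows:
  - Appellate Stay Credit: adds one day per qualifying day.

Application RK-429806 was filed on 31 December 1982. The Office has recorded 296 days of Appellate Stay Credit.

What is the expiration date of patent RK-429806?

Base term: filing date + 15 years → 31 December 1997.
Appellate Stay Credit: +296 days → 23 October 1998.

October 23, 1998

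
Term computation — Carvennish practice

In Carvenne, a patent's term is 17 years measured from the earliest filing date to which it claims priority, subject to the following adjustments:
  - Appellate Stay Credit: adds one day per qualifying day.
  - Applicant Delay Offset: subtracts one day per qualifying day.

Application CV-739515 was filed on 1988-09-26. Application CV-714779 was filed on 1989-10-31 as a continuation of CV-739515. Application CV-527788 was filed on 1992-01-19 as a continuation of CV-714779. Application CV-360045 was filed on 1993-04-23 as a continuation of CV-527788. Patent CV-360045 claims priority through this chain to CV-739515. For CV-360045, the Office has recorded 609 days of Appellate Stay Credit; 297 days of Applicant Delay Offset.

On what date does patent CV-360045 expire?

Earliest priority filing: 26 September 1988.
Base term: 26 September 1988 + 17 years → 26 September 2005.
Appellate Stay Credit: +609 days → 28 May 2007.
Applicant Delay Offset: −297 days → 4 August 2006.

2006-08-04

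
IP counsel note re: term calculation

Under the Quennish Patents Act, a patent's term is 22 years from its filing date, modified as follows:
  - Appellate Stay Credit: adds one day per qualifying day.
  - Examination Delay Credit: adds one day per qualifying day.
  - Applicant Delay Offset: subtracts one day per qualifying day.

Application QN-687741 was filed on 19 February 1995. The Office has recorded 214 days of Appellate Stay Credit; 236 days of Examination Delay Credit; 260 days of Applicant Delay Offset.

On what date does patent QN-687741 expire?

2017-08-28

Base term: filing date + 22 years → 19 February 2017.
Appellate Stay Credit: +214 days → 21 September 2017.
Examination Delay Credit: +236 days → 15 May 2018.
Applicant Delay Offset: −260 days → 28 August 2017.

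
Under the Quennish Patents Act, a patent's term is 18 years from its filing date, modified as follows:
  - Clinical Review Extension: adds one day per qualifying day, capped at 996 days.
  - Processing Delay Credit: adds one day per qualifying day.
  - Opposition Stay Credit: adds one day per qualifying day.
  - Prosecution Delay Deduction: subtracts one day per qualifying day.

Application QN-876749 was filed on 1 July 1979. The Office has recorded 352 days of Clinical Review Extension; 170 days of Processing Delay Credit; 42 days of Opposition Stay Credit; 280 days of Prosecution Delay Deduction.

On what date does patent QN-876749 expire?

1998-04-11

Base term: filing date + 18 years → 1 July 1997.
Clinical Review Extension: 352 days (within the 996-day cap) → +352 days → 18 June 1998.
Processing Delay Credit: +170 days → 5 December 1998.
Opposition Stay Credit: +42 days → 16 January 1999.
Prosecution Delay Deduction: −280 days → 11 April 1998.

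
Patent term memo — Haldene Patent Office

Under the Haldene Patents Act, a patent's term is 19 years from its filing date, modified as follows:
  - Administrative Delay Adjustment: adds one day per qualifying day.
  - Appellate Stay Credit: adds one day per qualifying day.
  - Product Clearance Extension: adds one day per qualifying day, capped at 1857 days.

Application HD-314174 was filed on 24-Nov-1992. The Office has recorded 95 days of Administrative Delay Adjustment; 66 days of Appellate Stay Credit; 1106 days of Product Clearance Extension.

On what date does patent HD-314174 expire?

May 14, 2015

Base term: filing date + 19 years → 24 November 2011.
Administrative Delay Adjustment: +95 days → 27 February 2012.
Appellate Stay Credit: +66 days → 3 May 2012.
Product Clearance Extension: 1106 days (within the 1857-day cap) → +1106 days → 14 May 2015.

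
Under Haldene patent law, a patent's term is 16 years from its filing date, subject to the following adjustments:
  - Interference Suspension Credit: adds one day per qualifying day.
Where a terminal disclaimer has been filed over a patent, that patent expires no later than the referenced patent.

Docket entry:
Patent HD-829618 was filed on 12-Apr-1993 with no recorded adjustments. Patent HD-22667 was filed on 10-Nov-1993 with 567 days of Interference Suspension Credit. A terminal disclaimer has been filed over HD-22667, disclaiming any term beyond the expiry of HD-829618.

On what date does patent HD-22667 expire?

Natural term of HD-22667:
  Base: filing + 16 years → 10 November 2009.
  Interference Suspension Credit: +567 days → 31 May 2011.
Expiry of referenced patent HD-829618:
  Base: filing + 16 years → 12 April 2009.
Terminal disclaimer: HD-22667 expires on the earlier of 31 May 2011 and 12 April 2009.

2009-04-12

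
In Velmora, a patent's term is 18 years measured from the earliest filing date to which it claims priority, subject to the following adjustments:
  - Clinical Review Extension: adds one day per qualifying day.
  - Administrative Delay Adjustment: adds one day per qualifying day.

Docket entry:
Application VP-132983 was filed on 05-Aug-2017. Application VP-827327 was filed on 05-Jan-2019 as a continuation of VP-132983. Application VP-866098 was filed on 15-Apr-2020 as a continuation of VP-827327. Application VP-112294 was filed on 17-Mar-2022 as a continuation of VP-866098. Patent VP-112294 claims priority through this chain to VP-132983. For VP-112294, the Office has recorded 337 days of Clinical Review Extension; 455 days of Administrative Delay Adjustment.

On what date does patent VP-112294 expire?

Earliest priority filing: 5 August 2017.
Base term: 5 August 2017 + 18 years → 5 August 2035.
Clinical Review Extension: +337 days → 7 July 2036.
Administrative Delay Adjustment: +455 days → 5 October 2037.

2037-10-05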